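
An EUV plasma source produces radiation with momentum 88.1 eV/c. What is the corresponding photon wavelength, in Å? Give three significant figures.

Take h = 6.62607015e-34 J·s, c = 2.99792458e8 m/s, 1 eV = 1.602176634e-19 J.
First convert: p = 88.1 eV/c = 4.7083e-26 kg·m/s.
Since λ = h/p for a photon, λ = 1.407e-8 m.
Converting to Å: λ = 140.7 Å ≈ 141 Å.

141 Å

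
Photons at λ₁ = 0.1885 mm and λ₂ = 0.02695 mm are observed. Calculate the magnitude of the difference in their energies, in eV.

Using E = hc/λ: E₁ = 1.0538 × 10^-21 J, E₂ = 7.3709 × 10^-21 J.
|ΔE| = |1.0538 × 10^-21 − 7.3709 × 10^-21| = 6.32 × 10^-21 J = 0.0394 eV.

0.0394 eV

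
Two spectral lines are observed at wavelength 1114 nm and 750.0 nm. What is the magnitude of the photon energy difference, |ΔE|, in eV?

Using E = hc/λ: E₁ = 1.7832e-19 J, E₂ = 2.6486e-19 J.
|ΔE| = |1.7832e-19 − 2.6486e-19| = 8.65e-20 J = 0.540 eV.

0.540 eV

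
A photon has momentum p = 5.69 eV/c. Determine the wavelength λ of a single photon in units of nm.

Use h = 6.62607015e-34 J·s, c = 2.99792458e8 m/s, 1 eV = 1.602176634e-19 J.
First convert: p = 5.69 eV/c = 3.0409e-27 kg·m/s.
Apply λ = h/p: λ = 2.179e-7 m.
Converting to nm: λ = 217.9 nm ≈ 218 nm.

218 nm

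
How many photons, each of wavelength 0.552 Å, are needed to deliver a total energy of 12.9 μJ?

3.58 × 10^9 photons

Per-photon energy: E = 3.599 × 10^-15 J (from wavelength = 0.552 Å).
N = E_total / E_photon = 1.29 × 10^-5 J / 3.599 × 10^-15 J = 3.58 × 10^9.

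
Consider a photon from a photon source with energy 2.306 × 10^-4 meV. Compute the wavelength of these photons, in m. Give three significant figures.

(h = 6.62607015 × 10^-34 J·s, c = 2.99792458 × 10^8 m/s, 1 eV = 1.602176634 × 10^-19 J.)
First convert: E = 2.306 × 10^-4 meV = 3.6946 × 10^-26 J.
The photon relation is λ = hc/E, giving λ = 5.377 m.
So λ ≈ 5.38 m.

5.38 m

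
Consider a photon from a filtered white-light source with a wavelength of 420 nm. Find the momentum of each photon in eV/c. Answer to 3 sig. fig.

2.95 eV/c

Take h = 6.62607015·10^-34 J·s, c = 2.99792458·10^8 m/s, 1 eV = 1.602176634·10^-19 J.
Convert to SI: λ = 420 nm = 4.2·10^-7 m.
The photon relation is p = h/λ, giving p = 1.578·10^-27 kg·m/s.
Converting to eV/c: p = 2.952 eV/c ≈ 2.95 eV/c.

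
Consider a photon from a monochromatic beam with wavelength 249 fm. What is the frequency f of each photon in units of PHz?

1.20e6 PHz

Convert to SI: λ = 249 fm = 2.49e-13 m.
The photon relation is f = c/λ, giving f = 1.204e21 Hz.
Converting to PHz: f = 1.204e6 PHz ≈ 1.20e6 PHz.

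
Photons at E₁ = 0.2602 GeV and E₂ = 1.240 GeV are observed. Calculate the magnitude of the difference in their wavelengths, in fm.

3.77 fm

Using λ = hc/E: λ₁ = 4.7650·10^-15 m, λ₂ = 9.9987·10^-16 m.
|Δλ| = |4.7650·10^-15 − 9.9987·10^-16| = 3.77·10^-15 m = 3.77 fm.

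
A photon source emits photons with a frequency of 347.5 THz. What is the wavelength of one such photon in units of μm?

Convert to SI: f = 347.5 THz = 3.475 × 10^14 Hz.
The photon relation is λ = c/f, giving λ = 8.627 × 10^-7 m.
Converting to μm: λ = 0.8627 μm ≈ 0.863 μm.

0.863 μm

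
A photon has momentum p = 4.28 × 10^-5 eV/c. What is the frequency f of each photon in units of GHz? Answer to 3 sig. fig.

10.3 GHz

Use h = 6.62607015 × 10^-34 J·s, c = 2.99792458 × 10^8 m/s, 1 eV = 1.602176634 × 10^-19 J.
In SI units: p = 4.28 × 10^-5 eV/c = 2.2874 × 10^-32 kg·m/s.
For a photon f = pc/h, so f = 1.035 × 10^10 Hz.
Converting to GHz: f = 10.35 GHz ≈ 10.3 GHz.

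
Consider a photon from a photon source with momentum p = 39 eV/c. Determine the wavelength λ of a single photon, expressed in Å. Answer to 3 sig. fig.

In SI units: p = 39 eV/c = 2.0843e-26 kg·m/s.
For a photon λ = h/p, so λ = 3.179e-8 m.
Converting to Å: λ = 317.9 Å ≈ 318 Å.

318 Å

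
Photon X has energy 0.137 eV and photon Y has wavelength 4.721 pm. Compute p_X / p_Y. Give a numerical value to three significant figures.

5.22e-7

p_X = 7.322e-29 kg·m/s (from energy = 0.137 eV, via p = E/c).
p_Y = 1.404e-22 kg·m/s (from wavelength = 4.721 pm, via p = h/λ).
Ratio = 7.322e-29 / 1.404e-22 = 5.22e-7.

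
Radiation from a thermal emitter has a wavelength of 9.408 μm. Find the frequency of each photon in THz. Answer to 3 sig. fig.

31.9 THz

Take c = 2.99792458e8 m/s.
In SI units: λ = 9.408 μm = 9.408e-6 m.
For a photon f = c/λ, so f = 3.187e13 Hz.
Converting to THz: f = 31.87 THz ≈ 31.9 THz.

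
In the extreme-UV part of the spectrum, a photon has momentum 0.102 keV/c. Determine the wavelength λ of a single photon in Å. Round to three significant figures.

122 Å

(h = 6.62607015 × 10^-34 J·s, c = 2.99792458 × 10^8 m/s, 1 eV = 1.602176634 × 10^-19 J.)
Convert to SI: p = 0.102 keV/c = 5.4512 × 10^-26 kg·m/s.
Apply λ = h/p: λ = 1.216 × 10^-8 m.
Converting to Å: λ = 121.6 Å ≈ 122 Å.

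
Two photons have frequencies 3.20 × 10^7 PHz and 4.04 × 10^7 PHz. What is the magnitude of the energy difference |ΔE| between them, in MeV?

34.7 MeV

Using E = hf: E₁ = 2.120 × 10^-11 J, E₂ = 2.677 × 10^-11 J.
|ΔE| = |2.120 × 10^-11 − 2.677 × 10^-11| = 5.57 × 10^-12 J = 34.7 MeV.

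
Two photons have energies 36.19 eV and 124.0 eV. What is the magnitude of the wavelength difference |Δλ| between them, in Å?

Using λ = hc/E: λ₁ = 3.4259 × 10^-8 m, λ₂ = 9.9987 × 10^-9 m.
|Δλ| = |3.4259 × 10^-8 − 9.9987 × 10^-9| = 2.43 × 10^-8 m = 243 Å.

243 Å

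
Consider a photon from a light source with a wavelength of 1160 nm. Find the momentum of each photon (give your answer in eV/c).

In SI units: λ = 1160 nm = 1.16·10^-6 m.
Apply p = h/λ: p = 5.712·10^-28 kg·m/s.
Converting to eV/c: p = 1.069 eV/c ≈ 1.07 eV/c.

1.07 eV/c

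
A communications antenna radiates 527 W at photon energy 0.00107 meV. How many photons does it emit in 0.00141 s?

4.33·10^24 photons

Total energy: E_total = P·t = 527 × 0.00141 = 0.7431 J.
Per-photon energy: E = 1.714·10^-25 J.
N = E_total / E_photon = 4.33·10^24.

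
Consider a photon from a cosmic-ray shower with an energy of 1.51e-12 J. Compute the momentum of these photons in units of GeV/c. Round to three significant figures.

Since p = E/c for a photon, p = 5.037e-21 kg·m/s.
Converting to GeV/c: p = 0.009425 GeV/c ≈ 9.42e-3 GeV/c.

9.42e-3 GeV/c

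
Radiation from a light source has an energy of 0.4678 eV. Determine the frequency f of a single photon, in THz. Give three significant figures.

113 THz

In SI units: E = 0.4678 eV = 7.4950e-20 J.
For a photon f = E/h, so f = 1.131e14 Hz.
Converting to THz: f = 113.1 THz ≈ 113 THz.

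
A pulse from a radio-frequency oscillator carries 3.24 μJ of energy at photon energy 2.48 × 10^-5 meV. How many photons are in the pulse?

Per-photon energy: E = 3.973 × 10^-27 J (from energy = 2.48 × 10^-5 meV).
N = E_total / E_photon = 3.24 × 10^-6 J / 3.973 × 10^-27 J = 8.15 × 10^20.

8.15 × 10^20 photons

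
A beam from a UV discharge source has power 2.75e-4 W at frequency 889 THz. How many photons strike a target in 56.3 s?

Total energy: E_total = P·t = 2.75e-4 × 56.3 = 0.01548 J.
Per-photon energy: E = 5.891e-19 J.
N = E_total / E_photon = 2.63e16.

2.63e16 photons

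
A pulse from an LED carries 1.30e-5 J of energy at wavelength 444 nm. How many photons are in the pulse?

2.91e13 photons

Per-photon energy: E = 4.474e-19 J (from wavelength = 444 nm).
N = E_total / E_photon = 1.30e-5 J / 4.474e-19 J = 2.91e13.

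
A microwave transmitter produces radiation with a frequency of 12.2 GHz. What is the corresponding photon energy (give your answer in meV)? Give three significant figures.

0.0505 meV

Use h = 6.62607015·10^-34 J·s, 1 eV = 1.602176634·10^-19 J.
In SI units: f = 12.2 GHz = 1.22·10^10 Hz.
Since E = hf for a photon, E = 8.084·10^-24 J.
Converting to meV: E = 0.05046 meV ≈ 0.0505 meV.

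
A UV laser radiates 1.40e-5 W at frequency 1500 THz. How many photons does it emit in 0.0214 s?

3.01e11 photons

Total energy: E_total = P·t = 1.40e-5 × 0.0214 = 2.996e-7 J.
Per-photon energy: E = 9.939e-19 J.
N = E_total / E_photon = 3.01e11.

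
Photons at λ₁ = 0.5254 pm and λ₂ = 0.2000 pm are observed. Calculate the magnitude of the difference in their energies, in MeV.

3.84 MeV

Using E = hc/λ: E₁ = 3.7808 × 10^-13 J, E₂ = 9.9322 × 10^-13 J.
|ΔE| = |3.7808 × 10^-13 − 9.9322 × 10^-13| = 6.15 × 10^-13 J = 3.84 MeV.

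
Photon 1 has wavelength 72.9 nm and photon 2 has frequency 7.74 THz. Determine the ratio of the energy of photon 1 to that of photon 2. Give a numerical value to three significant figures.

531

E_1 = 2.725e-18 J (from wavelength = 72.9 nm, via E = hc/λ).
E_2 = 5.129e-21 J (from frequency = 7.74 THz, via E = hf).
Ratio = 2.725e-18 / 5.129e-21 = 531.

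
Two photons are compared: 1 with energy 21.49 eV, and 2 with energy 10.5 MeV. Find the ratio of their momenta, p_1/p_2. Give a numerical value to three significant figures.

p_1 = 1.148 × 10^-26 kg·m/s (from energy = 21.49 eV, via p = E/c).
p_2 = 5.612 × 10^-21 kg·m/s (from energy = 10.5 MeV, via p = E/c).
Ratio = 1.148 × 10^-26 / 5.612 × 10^-21 = 2.05 × 10^-6.

2.05 × 10^-6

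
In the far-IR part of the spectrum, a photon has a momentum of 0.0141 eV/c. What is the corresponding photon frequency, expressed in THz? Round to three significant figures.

3.41 THz

In SI units: p = 0.0141 eV/c = 7.5354e-30 kg·m/s.
For a photon f = pc/h, so f = 3.409e12 Hz.
Converting to THz: f = 3.409 THz ≈ 3.41 THz.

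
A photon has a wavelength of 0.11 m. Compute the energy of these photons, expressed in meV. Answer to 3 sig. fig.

0.0113 meV

(h = 6.62607015e-34 J·s, c = 2.99792458e8 m/s, 1 eV = 1.602176634e-19 J.)
The photon relation is E = hc/λ, giving E = 1.806e-24 J.
Converting to meV: E = 0.01127 meV ≈ 0.0113 meV.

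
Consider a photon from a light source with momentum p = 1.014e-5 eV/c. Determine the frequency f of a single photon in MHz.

2450 MHz

Convert to SI: p = 1.014e-5 eV/c = 5.4191e-33 kg·m/s.
The photon relation is f = pc/h, giving f = 2.452e9 Hz.
Converting to MHz: f = 2452 MHz ≈ 2450 MHz.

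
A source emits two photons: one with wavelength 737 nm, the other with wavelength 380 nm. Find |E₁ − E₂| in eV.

Using E = hc/λ: E₁ = 2.695e-19 J, E₂ = 5.227e-19 J.
|ΔE| = |2.695e-19 − 5.227e-19| = 2.53e-19 J = 1.58 eV.

1.58 eV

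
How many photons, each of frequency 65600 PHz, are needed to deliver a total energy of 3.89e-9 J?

Per-photon energy: E = 4.347e-14 J (from frequency = 65600 PHz).
N = E_total / E_photon = 3.89e-9 J / 4.347e-14 J = 89500.

8.95e4 photons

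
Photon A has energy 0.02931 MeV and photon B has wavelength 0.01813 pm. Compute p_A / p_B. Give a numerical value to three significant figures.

p_A = 1.566·10^-23 kg·m/s (from energy = 0.02931 MeV, via p = E/c).
p_B = 3.655·10^-20 kg·m/s (from wavelength = 0.01813 pm, via p = h/λ).
Ratio = 1.566·10^-23 / 3.655·10^-20 = 4.29·10^-4.

4.29·10^-4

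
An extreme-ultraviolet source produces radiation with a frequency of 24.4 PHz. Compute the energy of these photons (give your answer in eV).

101 eV

Convert to SI: f = 24.4 PHz = 2.44 × 10^16 Hz.
The photon relation is E = hf, giving E = 1.617 × 10^-17 J.
Converting to eV: E = 100.9 eV ≈ 101 eV.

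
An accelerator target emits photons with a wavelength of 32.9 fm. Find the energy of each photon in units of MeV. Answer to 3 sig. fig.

(h = 6.62607015e-34 J·s, c = 2.99792458e8 m/s, 1 eV = 1.602176634e-19 J.)
In SI units: λ = 32.9 fm = 3.29e-14 m.
Apply E = hc/λ: E = 6.038e-12 J.
Converting to MeV: E = 37.69 MeV ≈ 37.7 MeV.

37.7 MeV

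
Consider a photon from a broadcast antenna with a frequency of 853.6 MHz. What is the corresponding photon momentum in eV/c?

(h = 6.62607015e-34 J·s, c = 2.99792458e8 m/s, 1 eV = 1.602176634e-19 J.)
Convert to SI: f = 853.6 MHz = 8.536e8 Hz.
The photon relation is p = hf/c, giving p = 1.887e-33 kg·m/s.
Converting to eV/c: p = 3.530e-6 eV/c ≈ 3.53e-6 eV/c.

3.53e-6 eV/c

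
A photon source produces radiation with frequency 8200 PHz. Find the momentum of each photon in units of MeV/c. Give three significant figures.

Take h = 6.62607015·10^-34 J·s, c = 2.99792458·10^8 m/s, 1 eV = 1.602176634·10^-19 J.
First convert: f = 8200 PHz = 8.2·10^18 Hz.
For a photon p = hf/c, so p = 1.812·10^-23 kg·m/s.
Converting to MeV/c: p = 0.03391 MeV/c ≈ 0.0339 MeV/c.

0.0339 MeV/c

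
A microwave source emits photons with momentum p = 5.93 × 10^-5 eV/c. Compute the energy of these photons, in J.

9.50 × 10^-24 J

Convert to SI: p = 5.93 × 10^-5 eV/c = 3.1692 × 10^-32 kg·m/s.
Apply E = pc: E = 9.501 × 10^-24 J.
So E ≈ 9.50 × 10^-24 J.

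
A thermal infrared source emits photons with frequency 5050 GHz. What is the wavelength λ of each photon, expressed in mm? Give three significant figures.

(c = 2.99792458e8 m/s.)
First convert: f = 5050 GHz = 5.05e12 Hz.
The photon relation is λ = c/f, giving λ = 5.936e-5 m.
Converting to mm: λ = 0.05936 mm ≈ 0.0594 mm.

0.0594 mm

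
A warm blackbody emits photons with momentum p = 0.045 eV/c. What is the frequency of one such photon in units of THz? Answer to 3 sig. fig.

10.9 THz

Use h = 6.62607015·10^-34 J·s, c = 2.99792458·10^8 m/s, 1 eV = 1.602176634·10^-19 J.
Convert to SI: p = 0.045 eV/c = 2.4049·10^-29 kg·m/s.
Since f = pc/h for a photon, f = 1.088·10^13 Hz.
Converting to THz: f = 10.88 THz ≈ 10.9 THz.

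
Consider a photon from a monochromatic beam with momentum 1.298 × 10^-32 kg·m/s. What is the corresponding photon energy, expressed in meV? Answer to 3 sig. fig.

Take c = 2.99792458 × 10^8 m/s, 1 eV = 1.602176634 × 10^-19 J.
The photon relation is E = pc, giving E = 3.891 × 10^-24 J.
Converting to meV: E = 0.02429 meV ≈ 0.0243 meV.

0.0243 meV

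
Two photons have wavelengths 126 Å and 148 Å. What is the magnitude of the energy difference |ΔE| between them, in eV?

14.6 eV

Using E = hc/λ: E₁ = 1.577 × 10^-17 J, E₂ = 1.342 × 10^-17 J.
|ΔE| = |1.577 × 10^-17 − 1.342 × 10^-17| = 2.34 × 10^-18 J = 14.6 eV.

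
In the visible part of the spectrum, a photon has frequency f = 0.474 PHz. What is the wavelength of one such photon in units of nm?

First convert: f = 0.474 PHz = 4.74e14 Hz.
Apply λ = c/f: λ = 6.325e-7 m.
Converting to nm: λ = 632.5 nm ≈ 632 nm.

632 nm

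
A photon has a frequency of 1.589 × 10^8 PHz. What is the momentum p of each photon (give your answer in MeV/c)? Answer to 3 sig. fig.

657 MeV/c

Take h = 6.62607015 × 10^-34 J·s, c = 2.99792458 × 10^8 m/s, 1 eV = 1.602176634 × 10^-19 J.
In SI units: f = 1.589 × 10^8 PHz = 1.589 × 10^23 Hz.
Since p = hf/c for a photon, p = 3.512 × 10^-19 kg·m/s.
Converting to MeV/c: p = 657.2 MeV/c ≈ 657 MeV/c.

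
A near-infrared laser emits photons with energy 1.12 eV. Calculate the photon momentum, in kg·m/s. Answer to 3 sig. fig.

Use c = 2.99792458 × 10^8 m/s, 1 eV = 1.602176634 × 10^-19 J.
In SI units: E = 1.12 eV = 1.7944 × 10^-19 J.
For a photon p = E/c, so p = 5.986 × 10^-28 kg·m/s.
So p ≈ 5.99 × 10^-28 kg·m/s.

5.99 × 10^-28 kg·m/s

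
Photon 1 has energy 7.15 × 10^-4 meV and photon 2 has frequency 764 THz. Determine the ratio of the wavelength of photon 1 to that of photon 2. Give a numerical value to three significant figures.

λ_1 = 1.734 m (from energy = 7.15 × 10^-4 meV, via λ = hc/E).
λ_2 = 3.924 × 10^-7 m (from frequency = 764 THz, via λ = c/f).
Ratio = 1.734 / 3.924 × 10^-7 = 4.42 × 10^6.

4.42 × 10^6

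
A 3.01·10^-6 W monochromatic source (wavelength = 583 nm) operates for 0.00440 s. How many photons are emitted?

3.89·10^10 photons

Total energy: E_total = P·t = 3.01·10^-6 × 0.00440 = 1.324·10^-8 J.
Per-photon energy: E = 3.407·10^-19 J.
N = E_total / E_photon = 3.89·10^10.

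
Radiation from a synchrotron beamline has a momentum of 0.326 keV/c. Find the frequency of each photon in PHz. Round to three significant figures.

78.8 PHz

(h = 6.62607015·10^-34 J·s, c = 2.99792458·10^8 m/s, 1 eV = 1.602176634·10^-19 J.)
In SI units: p = 0.326 keV/c = 1.7422·10^-25 kg·m/s.
The photon relation is f = pc/h, giving f = 7.883·10^16 Hz.
Converting to PHz: f = 78.83 PHz ≈ 78.8 PHz.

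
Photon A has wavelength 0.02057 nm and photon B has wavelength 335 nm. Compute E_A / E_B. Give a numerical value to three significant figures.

E_A = 9.657e-15 J (from wavelength = 0.02057 nm, via E = hc/λ).
E_B = 5.930e-19 J (from wavelength = 335 nm, via E = hc/λ).
Ratio = 9.657e-15 / 5.930e-19 = 1.63e4.

1.63e4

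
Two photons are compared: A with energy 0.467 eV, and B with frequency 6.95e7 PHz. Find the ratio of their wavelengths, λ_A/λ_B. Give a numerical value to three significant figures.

6.15e8

λ_A = 2.655e-6 m (from energy = 0.467 eV, via λ = hc/E).
λ_B = 4.314e-15 m (from frequency = 6.95e7 PHz, via λ = c/f).
Ratio = 2.655e-6 / 4.314e-15 = 6.15e8.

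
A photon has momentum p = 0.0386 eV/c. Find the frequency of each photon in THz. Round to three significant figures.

9.33 THz

Use h = 6.62607015e-34 J·s, c = 2.99792458e8 m/s, 1 eV = 1.602176634e-19 J.
In SI units: p = 0.0386 eV/c = 2.0629e-29 kg·m/s.
Apply f = pc/h: f = 9.333e12 Hz.
Converting to THz: f = 9.333 THz ≈ 9.33 THz.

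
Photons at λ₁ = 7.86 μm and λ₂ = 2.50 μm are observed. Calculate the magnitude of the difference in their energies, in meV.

338 meV

Using E = hc/λ: E₁ = 2.527e-20 J, E₂ = 7.946e-20 J.
|ΔE| = |2.527e-20 − 7.946e-20| = 5.42e-20 J = 338 meV.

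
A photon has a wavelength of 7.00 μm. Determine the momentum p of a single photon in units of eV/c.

0.177 eV/c

First convert: λ = 7.00 μm = 7.00 × 10^-6 m.
Since p = h/λ for a photon, p = 9.466 × 10^-29 kg·m/s.
Converting to eV/c: p = 0.1771 eV/c ≈ 0.177 eV/c.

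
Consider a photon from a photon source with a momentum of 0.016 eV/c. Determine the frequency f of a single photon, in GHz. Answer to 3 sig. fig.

First convert: p = 0.016 eV/c = 8.5509 × 10^-30 kg·m/s.
For a photon f = pc/h, so f = 3.869 × 10^12 Hz.
Converting to GHz: f = 3869 GHz ≈ 3870 GHz.

3870 GHz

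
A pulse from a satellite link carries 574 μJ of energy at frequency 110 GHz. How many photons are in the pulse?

7.88·10^18 photons

Per-photon energy: E = 7.289·10^-23 J (from frequency = 110 GHz).
N = E_total / E_photon = 5.74·10^-4 J / 7.289·10^-23 J = 7.88·10^18.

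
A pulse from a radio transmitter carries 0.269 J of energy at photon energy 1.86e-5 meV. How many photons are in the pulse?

Per-photon energy: E = 2.980e-27 J (from energy = 1.86e-5 meV).
N = E_total / E_photon = 0.269 J / 2.980e-27 J = 9.03e25.

9.03e25 photons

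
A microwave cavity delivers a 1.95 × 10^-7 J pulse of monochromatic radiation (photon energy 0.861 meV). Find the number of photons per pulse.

Per-photon energy: E = 1.379 × 10^-22 J (from energy = 0.861 meV).
N = E_total / E_photon = 1.95 × 10^-7 J / 1.379 × 10^-22 J = 1.41 × 10^15.

1.41 × 10^15 photons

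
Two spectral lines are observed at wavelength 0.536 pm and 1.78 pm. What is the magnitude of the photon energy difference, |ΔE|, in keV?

1620 keV

Using E = hc/λ: E₁ = 3.706 × 10^-13 J, E₂ = 1.116 × 10^-13 J.
|ΔE| = |3.706 × 10^-13 − 1.116 × 10^-13| = 2.59 × 10^-13 J = 1620 keV.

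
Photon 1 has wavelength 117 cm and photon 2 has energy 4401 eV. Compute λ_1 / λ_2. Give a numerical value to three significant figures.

λ_1 = 1.170 m (from wavelength = 117 cm, via λ given directly).
λ_2 = 2.817·10^-10 m (from energy = 4401 eV, via λ = hc/E).
Ratio = 1.170 / 2.817·10^-10 = 4.15·10^9.

4.15·10^9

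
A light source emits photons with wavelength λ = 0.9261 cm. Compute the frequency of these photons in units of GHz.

First convert: λ = 0.9261 cm = 0.009261 m.
Since f = c/λ for a photon, f = 3.237e10 Hz.
Converting to GHz: f = 32.37 GHz ≈ 32.4 GHz.

32.4 GHz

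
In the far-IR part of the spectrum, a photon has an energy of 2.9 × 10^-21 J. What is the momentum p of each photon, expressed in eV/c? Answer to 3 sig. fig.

0.0181 eV/c

Apply p = E/c: p = 9.673 × 10^-30 kg·m/s.
Converting to eV/c: p = 0.01810 eV/c ≈ 0.0181 eV/c.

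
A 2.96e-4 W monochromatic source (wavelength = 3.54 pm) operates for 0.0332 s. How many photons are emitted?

1.75e8 photons

Total energy: E_total = P·t = 2.96e-4 × 0.0332 = 9.827e-6 J.
Per-photon energy: E = 5.611e-14 J.
N = E_total / E_photon = 1.75e8.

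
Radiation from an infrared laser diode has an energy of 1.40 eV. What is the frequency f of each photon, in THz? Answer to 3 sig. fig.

Convert to SI: E = 1.40 eV = 2.2430 × 10^-19 J.
The photon relation is f = E/h, giving f = 3.385 × 10^14 Hz.
Converting to THz: f = 338.5 THz ≈ 339 THz.

339 THz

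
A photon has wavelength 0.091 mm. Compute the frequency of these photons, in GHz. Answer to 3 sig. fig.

3290 GHz

(c = 2.99792458e8 m/s.)
In SI units: λ = 0.091 mm = 9.1e-5 m.
Apply f = c/λ: f = 3.294e12 Hz.
Converting to GHz: f = 3294 GHz ≈ 3290 GHz.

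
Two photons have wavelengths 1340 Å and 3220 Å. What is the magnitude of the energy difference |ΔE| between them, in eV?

Using E = hc/λ: E₁ = 1.482 × 10^-18 J, E₂ = 6.169 × 10^-19 J.
|ΔE| = |1.482 × 10^-18 − 6.169 × 10^-19| = 8.66 × 10^-19 J = 5.40 eV.

5.40 eV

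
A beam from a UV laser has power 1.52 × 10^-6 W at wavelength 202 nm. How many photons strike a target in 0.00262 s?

Total energy: E_total = P·t = 1.52 × 10^-6 × 0.00262 = 3.982 × 10^-9 J.
Per-photon energy: E = 9.834 × 10^-19 J.
N = E_total / E_photon = 4.05 × 10^9.

4.05 × 10^9 photons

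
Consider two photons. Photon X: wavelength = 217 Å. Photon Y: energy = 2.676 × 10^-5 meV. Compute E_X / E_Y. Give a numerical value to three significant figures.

E_X = 9.154 × 10^-18 J (from wavelength = 217 Å, via E = hc/λ).
E_Y = 4.287 × 10^-27 J (from energy = 2.676 × 10^-5 meV, via E given directly).
Ratio = 9.154 × 10^-18 / 4.287 × 10^-27 = 2.14 × 10^9.

2.14 × 10^9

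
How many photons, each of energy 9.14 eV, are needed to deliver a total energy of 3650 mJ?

Per-photon energy: E = 1.464e-18 J (from energy = 9.14 eV).
N = E_total / E_photon = 3.65 J / 1.464e-18 J = 2.49e18.

2.49e18 photons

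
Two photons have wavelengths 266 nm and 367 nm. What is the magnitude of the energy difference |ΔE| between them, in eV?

1.28 eV

Using E = hc/λ: E₁ = 7.468e-19 J, E₂ = 5.413e-19 J.
|ΔE| = |7.468e-19 − 5.413e-19| = 2.06e-19 J = 1.28 eV.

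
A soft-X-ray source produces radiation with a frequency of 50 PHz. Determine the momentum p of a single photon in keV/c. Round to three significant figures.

In SI units: f = 50 PHz = 5.0e16 Hz.
For a photon p = hf/c, so p = 1.105e-25 kg·m/s.
Converting to keV/c: p = 0.2068 keV/c ≈ 0.207 keV/c.

0.207 keV/c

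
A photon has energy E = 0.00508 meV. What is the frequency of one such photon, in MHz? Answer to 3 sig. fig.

1230 MHz

Use h = 6.62607015e-34 J·s, 1 eV = 1.602176634e-19 J.
First convert: E = 0.00508 meV = 8.1391e-25 J.
Apply f = E/h: f = 1.228e9 Hz.
Converting to MHz: f = 1228 MHz ≈ 1230 MHz.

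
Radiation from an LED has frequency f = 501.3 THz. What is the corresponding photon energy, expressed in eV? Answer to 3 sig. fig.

2.07 eV

In SI units: f = 501.3 THz = 5.013 × 10^14 Hz.
Apply E = hf: E = 3.322 × 10^-19 J.
Converting to eV: E = 2.073 eV ≈ 2.07 eV.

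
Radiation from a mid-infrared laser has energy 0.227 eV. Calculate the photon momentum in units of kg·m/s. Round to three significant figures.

1.21 × 10^-28 kg·m/s

Use c = 2.99792458 × 10^8 m/s, 1 eV = 1.602176634 × 10^-19 J.
Convert to SI: E = 0.227 eV = 3.6369 × 10^-20 J.
Apply p = E/c: p = 1.213 × 10^-28 kg·m/s.
So p ≈ 1.21 × 10^-28 kg·m/s.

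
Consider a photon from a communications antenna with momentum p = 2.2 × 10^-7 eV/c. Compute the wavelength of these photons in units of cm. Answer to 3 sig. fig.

564 cm

Use h = 6.62607015 × 10^-34 J·s, c = 2.99792458 × 10^8 m/s, 1 eV = 1.602176634 × 10^-19 J.
Convert to SI: p = 2.2 × 10^-7 eV/c = 1.1757 × 10^-34 kg·m/s.
For a photon λ = h/p, so λ = 5.636 m.
Converting to cm: λ = 563.6 cm ≈ 564 cm.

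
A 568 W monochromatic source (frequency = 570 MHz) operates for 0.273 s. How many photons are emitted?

Total energy: E_total = P·t = 568 × 0.273 = 155.1 J.
Per-photon energy: E = 3.777 × 10^-25 J.
N = E_total / E_photon = 4.11 × 10^26.

4.11 × 10^26 photons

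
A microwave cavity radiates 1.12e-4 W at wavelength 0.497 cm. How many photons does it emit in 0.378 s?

1.06e18 photons

Total energy: E_total = P·t = 1.12e-4 × 0.378 = 4.234e-5 J.
Per-photon energy: E = 3.997e-23 J.
N = E_total / E_photon = 1.06e18.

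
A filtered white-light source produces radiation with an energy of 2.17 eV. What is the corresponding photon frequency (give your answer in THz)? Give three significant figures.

Convert to SI: E = 2.17 eV = 3.4767e-19 J.
Since f = E/h for a photon, f = 5.247e14 Hz.
Converting to THz: f = 524.7 THz ≈ 525 THz.

525 THz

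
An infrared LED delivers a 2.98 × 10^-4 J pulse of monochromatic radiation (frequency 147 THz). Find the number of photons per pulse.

Per-photon energy: E = 9.740 × 10^-20 J (from frequency = 147 THz).
N = E_total / E_photon = 2.98 × 10^-4 J / 9.740 × 10^-20 J = 3.06 × 10^15.

3.06 × 10^15 photons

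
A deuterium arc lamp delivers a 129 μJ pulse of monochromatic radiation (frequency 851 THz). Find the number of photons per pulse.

2.29·10^14 photons

Per-photon energy: E = 5.639·10^-19 J (from frequency = 851 THz).
N = E_total / E_photon = 1.29·10^-4 J / 5.639·10^-19 J = 2.29·10^14.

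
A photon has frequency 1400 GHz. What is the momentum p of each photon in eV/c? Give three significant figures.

5.79 × 10^-3 eV/c

Convert to SI: f = 1400 GHz = 1.4 × 10^12 Hz.
For a photon p = hf/c, so p = 3.094 × 10^-30 kg·m/s.
Converting to eV/c: p = 0.005790 eV/c ≈ 5.79 × 10^-3 eV/c.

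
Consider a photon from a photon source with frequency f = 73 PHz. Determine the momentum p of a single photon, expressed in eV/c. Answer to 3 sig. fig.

302 eV/c

Take h = 6.62607015 × 10^-34 J·s, c = 2.99792458 × 10^8 m/s, 1 eV = 1.602176634 × 10^-19 J.
First convert: f = 73 PHz = 7.3 × 10^16 Hz.
For a photon p = hf/c, so p = 1.613 × 10^-25 kg·m/s.
Converting to eV/c: p = 301.9 eV/c ≈ 302 eV/c.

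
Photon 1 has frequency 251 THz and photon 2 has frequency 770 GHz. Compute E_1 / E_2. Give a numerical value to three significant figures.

326

E_1 = 1.663·10^-19 J (from frequency = 251 THz, via E = hf).
E_2 = 5.102·10^-22 J (from frequency = 770 GHz, via E = hf).
Ratio = 1.663·10^-19 / 5.102·10^-22 = 326.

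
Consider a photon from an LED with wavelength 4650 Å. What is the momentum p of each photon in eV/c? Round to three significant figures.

In SI units: λ = 4650 Å = 4.65e-7 m.
The photon relation is p = h/λ, giving p = 1.425e-27 kg·m/s.
Converting to eV/c: p = 2.666 eV/c ≈ 2.67 eV/c.

2.67 eV/c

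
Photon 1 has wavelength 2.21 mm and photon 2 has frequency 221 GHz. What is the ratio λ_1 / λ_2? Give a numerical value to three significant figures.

1.63

λ_1 = 0.002210 m (from wavelength = 2.21 mm, via λ given directly).
λ_2 = 0.001357 m (from frequency = 221 GHz, via λ = c/f).
Ratio = 0.002210 / 0.001357 = 1.63.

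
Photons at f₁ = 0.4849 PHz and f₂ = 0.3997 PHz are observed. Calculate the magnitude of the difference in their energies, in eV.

Using E = hf: E₁ = 3.2130e-19 J, E₂ = 2.6484e-19 J.
|ΔE| = |3.2130e-19 − 2.6484e-19| = 5.65e-20 J = 0.352 eV.

0.352 eV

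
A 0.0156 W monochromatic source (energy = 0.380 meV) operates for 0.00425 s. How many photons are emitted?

1.09e18 photons

Total energy: E_total = P·t = 0.0156 × 0.00425 = 6.630e-5 J.
Per-photon energy: E = 6.088e-23 J.
N = E_total / E_photon = 1.09e18.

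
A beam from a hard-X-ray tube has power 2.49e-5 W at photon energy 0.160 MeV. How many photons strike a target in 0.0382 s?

Total energy: E_total = P·t = 2.49e-5 × 0.0382 = 9.512e-7 J.
Per-photon energy: E = 2.563e-14 J.
N = E_total / E_photon = 3.71e7.

3.71e7 photons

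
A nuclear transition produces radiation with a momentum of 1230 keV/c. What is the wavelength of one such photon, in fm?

First convert: p = 1230 keV/c = 6.5735e-22 kg·m/s.
For a photon λ = h/p, so λ = 1.008e-12 m.
Converting to fm: λ = 1008 fm ≈ 1010 fm.

1010 fm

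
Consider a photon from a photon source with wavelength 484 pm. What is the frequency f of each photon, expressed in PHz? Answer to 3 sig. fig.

First convert: λ = 484 pm = 4.84 × 10^-10 m.
Apply f = c/λ: f = 6.194 × 10^17 Hz.
Converting to PHz: f = 619.4 PHz ≈ 619 PHz.

619 PHz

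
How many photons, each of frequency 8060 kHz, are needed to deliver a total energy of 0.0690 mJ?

Per-photon energy: E = 5.341·10^-27 J (from frequency = 8060 kHz).
N = E_total / E_photon = 6.90·10^-5 J / 5.341·10^-27 J = 1.29·10^22.

1.29·10^22 photons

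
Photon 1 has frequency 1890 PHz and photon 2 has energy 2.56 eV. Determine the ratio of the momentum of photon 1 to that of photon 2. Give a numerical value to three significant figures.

p_1 = 4.177·10^-24 kg·m/s (from frequency = 1890 PHz, via p = hf/c).
p_2 = 1.368·10^-27 kg·m/s (from energy = 2.56 eV, via p = E/c).
Ratio = 4.177·10^-24 / 1.368·10^-27 = 3050.

3050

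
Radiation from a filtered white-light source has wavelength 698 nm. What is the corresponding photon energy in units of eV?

First convert: λ = 698 nm = 6.98 × 10^-7 m.
For a photon E = hc/λ, so E = 2.846 × 10^-19 J.
Converting to eV: E = 1.776 eV ≈ 1.78 eV.

1.78 eV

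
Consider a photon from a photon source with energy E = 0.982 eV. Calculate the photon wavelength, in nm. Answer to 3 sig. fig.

1260 nm

Take h = 6.62607015·10^-34 J·s, c = 2.99792458·10^8 m/s, 1 eV = 1.602176634·10^-19 J.
In SI units: E = 0.982 eV = 1.5733·10^-19 J.
Since λ = hc/E for a photon, λ = 1.263·10^-6 m.
Converting to nm: λ = 1263 nm ≈ 1260 nm.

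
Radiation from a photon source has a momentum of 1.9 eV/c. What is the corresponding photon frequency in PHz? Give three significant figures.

0.459 PHz

Use h = 6.62607015e-34 J·s, c = 2.99792458e8 m/s, 1 eV = 1.602176634e-19 J.
In SI units: p = 1.9 eV/c = 1.0154e-27 kg·m/s.
Since f = pc/h for a photon, f = 4.594e14 Hz.
Converting to PHz: f = 0.4594 PHz ≈ 0.459 PHz.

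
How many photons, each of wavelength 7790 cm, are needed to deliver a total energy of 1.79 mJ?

7.02 × 10^23 photons

Per-photon energy: E = 2.550 × 10^-27 J (from wavelength = 7790 cm).
N = E_total / E_photon = 0.00179 J / 2.550 × 10^-27 J = 7.02 × 10^23.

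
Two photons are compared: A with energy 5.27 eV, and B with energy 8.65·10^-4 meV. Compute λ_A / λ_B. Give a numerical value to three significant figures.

λ_A = 2.353·10^-7 m (from energy = 5.27 eV, via λ = hc/E).
λ_B = 1.433 m (from energy = 8.65·10^-4 meV, via λ = hc/E).
Ratio = 2.353·10^-7 / 1.433 = 1.64·10^-7.

1.64·10^-7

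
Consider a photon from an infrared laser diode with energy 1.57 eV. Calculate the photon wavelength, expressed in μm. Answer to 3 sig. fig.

0.790 μm

In SI units: E = 1.57 eV = 2.5154e-19 J.
For a photon λ = hc/E, so λ = 7.897e-7 m.
Converting to μm: λ = 0.7897 μm ≈ 0.790 μm.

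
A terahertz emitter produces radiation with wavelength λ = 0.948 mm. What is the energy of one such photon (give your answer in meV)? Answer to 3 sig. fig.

1.31 meV

Take h = 6.62607015e-34 J·s, c = 2.99792458e8 m/s, 1 eV = 1.602176634e-19 J.
Convert to SI: λ = 0.948 mm = 9.48e-4 m.
Since E = hc/λ for a photon, E = 2.095e-22 J.
Converting to meV: E = 1.308 meV ≈ 1.31 meV.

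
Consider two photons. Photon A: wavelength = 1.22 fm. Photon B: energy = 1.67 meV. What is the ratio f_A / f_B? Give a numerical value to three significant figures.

6.09e11

f_A = 2.457e23 Hz (from wavelength = 1.22 fm, via f = c/λ).
f_B = 4.038e11 Hz (from energy = 1.67 meV, via f = E/h).
Ratio = 2.457e23 / 4.038e11 = 6.09e11.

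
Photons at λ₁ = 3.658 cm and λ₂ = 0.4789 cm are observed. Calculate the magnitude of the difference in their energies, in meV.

Using E = hc/λ: E₁ = 5.4304·10^-24 J, E₂ = 4.1479·10^-23 J.
|ΔE| = |5.4304·10^-24 − 4.1479·10^-23| = 3.60·10^-23 J = 0.225 meV.

0.225 meV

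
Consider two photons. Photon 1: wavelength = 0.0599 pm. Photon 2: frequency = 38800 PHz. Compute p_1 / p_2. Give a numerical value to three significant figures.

p_1 = 1.106·10^-20 kg·m/s (from wavelength = 0.0599 pm, via p = h/λ).
p_2 = 8.576·10^-23 kg·m/s (from frequency = 38800 PHz, via p = hf/c).
Ratio = 1.106·10^-20 / 8.576·10^-23 = 129.

129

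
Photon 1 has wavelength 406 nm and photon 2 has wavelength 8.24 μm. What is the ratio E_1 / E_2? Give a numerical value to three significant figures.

E_1 = 4.893 × 10^-19 J (from wavelength = 406 nm, via E = hc/λ).
E_2 = 2.411 × 10^-20 J (from wavelength = 8.24 μm, via E = hc/λ).
Ratio = 4.893 × 10^-19 / 2.411 × 10^-20 = 20.3.

20.3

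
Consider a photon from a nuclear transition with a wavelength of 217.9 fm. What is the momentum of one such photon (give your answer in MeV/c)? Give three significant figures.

5.69 MeV/c

In SI units: λ = 217.9 fm = 2.179e-13 m.
The photon relation is p = h/λ, giving p = 3.041e-21 kg·m/s.
Converting to MeV/c: p = 5.690 MeV/c ≈ 5.69 MeV/c.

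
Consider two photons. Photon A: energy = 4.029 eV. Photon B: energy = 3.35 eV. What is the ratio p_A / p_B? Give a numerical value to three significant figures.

p_A = 2.153 × 10^-27 kg·m/s (from energy = 4.029 eV, via p = E/c).
p_B = 1.790 × 10^-27 kg·m/s (from energy = 3.35 eV, via p = E/c).
Ratio = 2.153 × 10^-27 / 1.790 × 10^-27 = 1.20.

1.20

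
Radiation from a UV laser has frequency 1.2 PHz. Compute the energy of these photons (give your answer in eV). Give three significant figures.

4.96 eV

In SI units: f = 1.2 PHz = 1.2 × 10^15 Hz.
Since E = hf for a photon, E = 7.951 × 10^-19 J.
Converting to eV: E = 4.963 eV ≈ 4.96 eV.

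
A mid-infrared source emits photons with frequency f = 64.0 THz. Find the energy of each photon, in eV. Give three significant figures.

0.265 eV

Take h = 6.62607015·10^-34 J·s, 1 eV = 1.602176634·10^-19 J.
First convert: f = 64.0 THz = 6.40·10^13 Hz.
The photon relation is E = hf, giving E = 4.241·10^-20 J.
Converting to eV: E = 0.2647 eV ≈ 0.265 eV.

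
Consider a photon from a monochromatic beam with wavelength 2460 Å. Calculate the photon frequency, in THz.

1220 THz

Convert to SI: λ = 2460 Å = 2.46 × 10^-7 m.
For a photon f = c/λ, so f = 1.219 × 10^15 Hz.
Converting to THz: f = 1219 THz ≈ 1220 THz.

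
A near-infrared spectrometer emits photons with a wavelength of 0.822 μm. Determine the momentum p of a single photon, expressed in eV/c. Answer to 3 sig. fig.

1.51 eV/c

Use h = 6.62607015 × 10^-34 J·s, c = 2.99792458 × 10^8 m/s, 1 eV = 1.602176634 × 10^-19 J.
First convert: λ = 0.822 μm = 8.22 × 10^-7 m.
Apply p = h/λ: p = 8.061 × 10^-28 kg·m/s.
Converting to eV/c: p = 1.508 eV/c ≈ 1.51 eV/c.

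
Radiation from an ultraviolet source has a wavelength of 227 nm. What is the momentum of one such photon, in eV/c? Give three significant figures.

5.46 eV/c

Take h = 6.62607015·10^-34 J·s, c = 2.99792458·10^8 m/s, 1 eV = 1.602176634·10^-19 J.
First convert: λ = 227 nm = 2.27·10^-7 m.
For a photon p = h/λ, so p = 2.919·10^-27 kg·m/s.
Converting to eV/c: p = 5.462 eV/c ≈ 5.46 eV/c.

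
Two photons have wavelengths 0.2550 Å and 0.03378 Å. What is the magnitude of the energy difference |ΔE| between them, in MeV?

Using E = hc/λ: E₁ = 7.7900 × 10^-15 J, E₂ = 5.8805 × 10^-14 J.
|ΔE| = |7.7900 × 10^-15 − 5.8805 × 10^-14| = 5.10 × 10^-14 J = 0.318 MeV.

0.318 MeV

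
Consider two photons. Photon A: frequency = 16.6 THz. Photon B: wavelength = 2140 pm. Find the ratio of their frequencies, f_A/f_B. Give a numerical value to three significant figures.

f_A = 1.660 × 10^13 Hz (from frequency = 16.6 THz, via f given directly).
f_B = 1.401 × 10^17 Hz (from wavelength = 2140 pm, via f = c/λ).
Ratio = 1.660 × 10^13 / 1.401 × 10^17 = 1.18 × 10^-4.

1.18 × 10^-4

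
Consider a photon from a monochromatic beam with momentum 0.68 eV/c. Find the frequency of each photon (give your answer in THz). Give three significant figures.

(h = 6.62607015e-34 J·s, c = 2.99792458e8 m/s, 1 eV = 1.602176634e-19 J.)
Convert to SI: p = 0.68 eV/c = 3.6341e-28 kg·m/s.
The photon relation is f = pc/h, giving f = 1.644e14 Hz.
Converting to THz: f = 164.4 THz ≈ 164 THz.

164 THz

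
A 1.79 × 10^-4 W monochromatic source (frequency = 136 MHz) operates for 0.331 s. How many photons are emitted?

Total energy: E_total = P·t = 1.79 × 10^-4 × 0.331 = 5.925 × 10^-5 J.
Per-photon energy: E = 9.011 × 10^-26 J.
N = E_total / E_photon = 6.57 × 10^20.

6.57 × 10^20 photons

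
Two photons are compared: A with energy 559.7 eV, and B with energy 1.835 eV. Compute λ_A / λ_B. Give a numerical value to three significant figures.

3.28 × 10^-3

λ_A = 2.215 × 10^-9 m (from energy = 559.7 eV, via λ = hc/E).
λ_B = 6.757 × 10^-7 m (from energy = 1.835 eV, via λ = hc/E).
Ratio = 2.215 × 10^-9 / 6.757 × 10^-7 = 3.28 × 10^-3.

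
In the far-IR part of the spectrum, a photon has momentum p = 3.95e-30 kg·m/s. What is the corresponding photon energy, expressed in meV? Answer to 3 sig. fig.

7.39 meV

Use c = 2.99792458e8 m/s, 1 eV = 1.602176634e-19 J.
Apply E = pc: E = 1.184e-21 J.
Converting to meV: E = 7.391 meV ≈ 7.39 meV.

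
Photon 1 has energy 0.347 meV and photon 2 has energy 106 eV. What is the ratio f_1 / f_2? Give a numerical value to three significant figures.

f_1 = 8.390e10 Hz (from energy = 0.347 meV, via f = E/h).
f_2 = 2.563e16 Hz (from energy = 106 eV, via f = E/h).
Ratio = 8.390e10 / 2.563e16 = 3.27e-6.

3.27e-6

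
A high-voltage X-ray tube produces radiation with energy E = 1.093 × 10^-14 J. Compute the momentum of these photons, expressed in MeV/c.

0.0682 MeV/c

(c = 2.99792458 × 10^8 m/s, 1 eV = 1.602176634 × 10^-19 J.)
The photon relation is p = E/c, giving p = 3.646 × 10^-23 kg·m/s.
Converting to MeV/c: p = 0.06822 MeV/c ≈ 0.0682 MeV/c.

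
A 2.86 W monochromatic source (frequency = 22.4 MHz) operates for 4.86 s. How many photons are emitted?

9.36 × 10^26 photons

Total energy: E_total = P·t = 2.86 × 4.86 = 13.90 J.
Per-photon energy: E = 1.484 × 10^-26 J.
N = E_total / E_photon = 9.36 × 10^26.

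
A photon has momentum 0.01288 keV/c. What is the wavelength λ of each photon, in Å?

Take h = 6.62607015e-34 J·s, c = 2.99792458e8 m/s, 1 eV = 1.602176634e-19 J.
In SI units: p = 0.01288 keV/c = 6.8834e-27 kg·m/s.
Apply λ = h/p: λ = 9.626e-8 m.
Converting to Å: λ = 962.6 Å ≈ 963 Å.

963 Å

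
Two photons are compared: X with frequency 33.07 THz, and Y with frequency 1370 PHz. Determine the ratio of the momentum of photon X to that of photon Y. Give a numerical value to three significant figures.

2.41e-5

p_X = 7.309e-29 kg·m/s (from frequency = 33.07 THz, via p = hf/c).
p_Y = 3.028e-24 kg·m/s (from frequency = 1370 PHz, via p = hf/c).
Ratio = 7.309e-29 / 3.028e-24 = 2.41e-5.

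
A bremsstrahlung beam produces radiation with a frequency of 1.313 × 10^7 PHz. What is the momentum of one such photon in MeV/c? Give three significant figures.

Convert to SI: f = 1.313 × 10^7 PHz = 1.313 × 10^22 Hz.
For a photon p = hf/c, so p = 2.902 × 10^-20 kg·m/s.
Converting to MeV/c: p = 54.30 MeV/c ≈ 54.3 MeV/c.

54.3 MeV/c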